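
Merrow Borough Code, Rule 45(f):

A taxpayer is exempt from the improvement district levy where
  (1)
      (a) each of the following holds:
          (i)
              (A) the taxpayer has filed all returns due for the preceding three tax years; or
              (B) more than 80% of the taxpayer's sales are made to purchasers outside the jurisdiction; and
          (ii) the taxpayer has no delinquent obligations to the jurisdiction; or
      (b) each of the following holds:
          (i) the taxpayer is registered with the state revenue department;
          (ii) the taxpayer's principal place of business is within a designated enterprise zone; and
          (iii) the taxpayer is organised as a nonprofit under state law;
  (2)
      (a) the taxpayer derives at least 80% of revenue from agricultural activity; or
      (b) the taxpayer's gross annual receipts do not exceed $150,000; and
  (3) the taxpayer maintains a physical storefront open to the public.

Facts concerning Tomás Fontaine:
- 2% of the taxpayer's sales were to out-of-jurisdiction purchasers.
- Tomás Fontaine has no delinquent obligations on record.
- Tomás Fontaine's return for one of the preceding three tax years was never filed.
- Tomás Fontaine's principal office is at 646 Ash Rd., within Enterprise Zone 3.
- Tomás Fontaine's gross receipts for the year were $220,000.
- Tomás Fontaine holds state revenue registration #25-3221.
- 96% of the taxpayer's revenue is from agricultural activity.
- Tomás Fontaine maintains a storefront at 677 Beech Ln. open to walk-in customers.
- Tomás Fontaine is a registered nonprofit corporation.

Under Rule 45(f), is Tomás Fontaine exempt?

Yes — exempt.

(A) returns current — not met.
(B) >80% out-of-jur. sales — not met.
(i) = F OR F = false.
(ii) no delinquency — met.
So (a) is not satisfied (F AND T).
(i) state-registered — holds.
(ii) in enterprise zone — satisfied.
(iii) nonprofit — satisfied.
So (b) is satisfied (T AND T AND T).
(1) = F OR T = true.
(a) ≥80% agricultural — holds.
(b) receipts ≤ $150,000 — not satisfied.
(2) = T OR F = true.
(3) has storefront — holds.
So Overall is satisfied (T AND T AND T).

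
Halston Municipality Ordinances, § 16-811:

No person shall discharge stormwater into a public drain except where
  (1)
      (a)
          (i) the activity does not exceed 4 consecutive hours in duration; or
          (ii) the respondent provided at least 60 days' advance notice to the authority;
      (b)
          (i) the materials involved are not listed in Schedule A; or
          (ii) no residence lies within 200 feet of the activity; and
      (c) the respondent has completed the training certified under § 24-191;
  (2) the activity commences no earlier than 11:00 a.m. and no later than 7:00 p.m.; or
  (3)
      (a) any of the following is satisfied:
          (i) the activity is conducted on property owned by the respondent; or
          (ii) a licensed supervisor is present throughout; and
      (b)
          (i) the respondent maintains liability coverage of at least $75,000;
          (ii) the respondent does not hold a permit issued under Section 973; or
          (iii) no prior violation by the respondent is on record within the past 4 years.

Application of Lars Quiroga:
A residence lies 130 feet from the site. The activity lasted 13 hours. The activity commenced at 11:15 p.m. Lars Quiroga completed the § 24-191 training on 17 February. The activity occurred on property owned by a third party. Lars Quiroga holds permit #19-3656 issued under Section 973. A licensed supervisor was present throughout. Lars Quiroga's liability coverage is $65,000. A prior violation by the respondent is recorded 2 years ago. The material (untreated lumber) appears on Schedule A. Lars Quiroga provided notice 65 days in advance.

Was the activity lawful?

(i) ≤ 4 hrs duration — not met.
(ii) ≥60 days' notice — satisfied.
(a): F OR T → true.
(i) not (Schedule A material) — not satisfied.
(ii) no residence in 200 ft — not satisfied.
(b): F OR F → false.
(c) training certified — satisfied.
(1): T AND F AND T → false.
(2) start within hours — fails.
(i) own property — not satisfied.
(ii) supervisor present — holds.
(a) = F OR T = true.
(i) coverage ≥ $75,000 — not satisfied.
(ii) not (holds permit) — not satisfied.
(iii) no prior violation — not met.
So (b) is not satisfied (F OR F OR F).
(3): T AND F → false.
Overall = F OR F OR F = false.

No — unlawful.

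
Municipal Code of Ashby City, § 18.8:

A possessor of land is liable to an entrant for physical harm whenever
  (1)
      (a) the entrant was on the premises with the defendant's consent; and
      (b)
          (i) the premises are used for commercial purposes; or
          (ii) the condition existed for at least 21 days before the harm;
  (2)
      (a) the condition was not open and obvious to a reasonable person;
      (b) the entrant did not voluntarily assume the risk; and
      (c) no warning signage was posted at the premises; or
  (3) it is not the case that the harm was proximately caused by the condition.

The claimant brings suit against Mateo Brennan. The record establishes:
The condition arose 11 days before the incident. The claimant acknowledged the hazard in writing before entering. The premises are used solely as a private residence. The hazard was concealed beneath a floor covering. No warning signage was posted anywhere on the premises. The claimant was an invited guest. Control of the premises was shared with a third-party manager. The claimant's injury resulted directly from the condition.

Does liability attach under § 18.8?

(a) consent to enter — satisfied.
(i) commercial use — fails.
(ii) condition ≥21 days old — not met.
So (b) is not satisfied (F OR F).
(1): T AND F → false.
(a) not open/obvious — satisfied.
(b) no assumed risk — fails.
(c) no signage posted — met.
(2) = T AND F AND T = false.
(3) not (proximate cause) — fails.
Overall: F OR F OR F → false.

No — not liable.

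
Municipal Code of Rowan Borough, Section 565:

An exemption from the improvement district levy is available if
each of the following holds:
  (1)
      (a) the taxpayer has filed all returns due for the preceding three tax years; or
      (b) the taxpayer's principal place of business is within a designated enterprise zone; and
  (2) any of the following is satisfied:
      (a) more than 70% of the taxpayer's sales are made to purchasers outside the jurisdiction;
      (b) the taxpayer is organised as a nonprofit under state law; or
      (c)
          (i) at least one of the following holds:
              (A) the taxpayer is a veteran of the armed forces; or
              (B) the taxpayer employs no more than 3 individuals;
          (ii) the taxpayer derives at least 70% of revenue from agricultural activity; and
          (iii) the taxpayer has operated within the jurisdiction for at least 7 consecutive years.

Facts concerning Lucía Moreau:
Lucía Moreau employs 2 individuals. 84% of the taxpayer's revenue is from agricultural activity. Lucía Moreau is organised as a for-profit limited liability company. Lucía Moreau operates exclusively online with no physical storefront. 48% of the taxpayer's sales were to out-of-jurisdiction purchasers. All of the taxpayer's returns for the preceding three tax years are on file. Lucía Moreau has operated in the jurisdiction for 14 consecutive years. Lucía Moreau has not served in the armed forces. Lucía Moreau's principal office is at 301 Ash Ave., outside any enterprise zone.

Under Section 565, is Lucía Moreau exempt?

Yes — exempt.

(a) returns current — met.
(b) in enterprise zone — fails.
(1): T OR F → true.
(a) >70% out-of-jur. sales — not met.
(b) nonprofit — not met.
(A) veteran — not satisfied.
(B) ≤ 3 employees — holds.
(i): F OR T → true.
(ii) ≥70% agricultural — holds.
(iii) ≥ 7 yrs in jurisdiction — met.
(c) = T AND T AND T = true.
(2) = F OR F OR T = true.
Overall: T AND T → true.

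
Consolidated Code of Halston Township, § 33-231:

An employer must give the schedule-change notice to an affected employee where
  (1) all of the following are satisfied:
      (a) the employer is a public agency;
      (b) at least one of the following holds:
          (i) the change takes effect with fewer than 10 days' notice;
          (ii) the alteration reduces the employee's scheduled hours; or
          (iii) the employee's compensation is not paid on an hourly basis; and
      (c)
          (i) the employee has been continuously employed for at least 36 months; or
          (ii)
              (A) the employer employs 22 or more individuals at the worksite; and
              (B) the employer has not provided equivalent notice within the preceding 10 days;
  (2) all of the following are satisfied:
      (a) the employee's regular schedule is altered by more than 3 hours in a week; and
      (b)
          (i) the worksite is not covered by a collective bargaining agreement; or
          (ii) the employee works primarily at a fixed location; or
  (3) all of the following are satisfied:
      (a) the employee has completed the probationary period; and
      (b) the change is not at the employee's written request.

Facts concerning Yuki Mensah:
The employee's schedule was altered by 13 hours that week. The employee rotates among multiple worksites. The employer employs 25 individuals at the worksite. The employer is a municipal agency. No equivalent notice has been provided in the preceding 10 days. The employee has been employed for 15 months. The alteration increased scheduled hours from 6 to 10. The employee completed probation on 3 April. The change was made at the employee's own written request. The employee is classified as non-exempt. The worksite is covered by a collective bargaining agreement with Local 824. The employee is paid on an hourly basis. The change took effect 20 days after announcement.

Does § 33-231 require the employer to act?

No — not required.

(a) public agency — holds.
(i) < 10 days' notice — not satisfied.
(ii) hours reduced — fails.
(iii) not (hourly-paid) — not satisfied.
So (b) is not satisfied (F OR F OR F).
(i) tenure ≥ 36 mo. — fails.
(A) ≥ 22 at site — satisfied.
(B) no recent notice — holds.
(ii): T AND T → true.
(c) = F OR T = true.
(1) = T AND F AND T = false.
(a) schedule shift > 3h — holds.
(i) no CBA — not met.
(ii) fixed location — not satisfied.
(b): F OR F → false.
(2) = T AND F = false.
(a) past probation — met.
(b) not employee-requested — fails.
So (3) is not satisfied (T AND F).
So Overall is not satisfied (F OR F OR F).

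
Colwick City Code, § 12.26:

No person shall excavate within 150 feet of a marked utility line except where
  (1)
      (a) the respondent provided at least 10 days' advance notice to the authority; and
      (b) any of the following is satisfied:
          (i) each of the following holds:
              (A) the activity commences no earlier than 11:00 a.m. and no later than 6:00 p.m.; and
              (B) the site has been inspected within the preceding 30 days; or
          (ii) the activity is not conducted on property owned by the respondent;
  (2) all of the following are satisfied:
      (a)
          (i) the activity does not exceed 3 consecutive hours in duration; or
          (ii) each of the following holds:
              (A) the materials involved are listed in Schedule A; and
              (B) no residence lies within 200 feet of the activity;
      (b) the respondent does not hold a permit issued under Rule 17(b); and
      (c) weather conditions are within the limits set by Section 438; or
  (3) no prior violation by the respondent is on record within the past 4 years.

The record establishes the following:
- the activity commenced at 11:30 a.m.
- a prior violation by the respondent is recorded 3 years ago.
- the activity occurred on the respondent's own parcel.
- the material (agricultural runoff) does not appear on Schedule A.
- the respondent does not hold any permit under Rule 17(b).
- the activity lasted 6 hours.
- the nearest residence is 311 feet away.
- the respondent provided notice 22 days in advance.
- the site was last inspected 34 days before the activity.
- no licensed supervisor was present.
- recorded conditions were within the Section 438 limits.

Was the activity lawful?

(a) ≥10 days' notice — met.
(A) start within hours — satisfied.
(B) site inspected — not met.
So (i) is not satisfied (T AND F).
(ii) not (own property) — not met.
(b): F OR F → false.
(1): T AND F → false.
(i) ≤ 3 hrs duration — fails.
(A) Schedule A material — not satisfied.
(B) no residence in 200 ft — met.
So (ii) is not satisfied (F AND T).
(a): F OR F → false.
(b) not (holds permit) — satisfied.
(c) weather ok — met.
(2) = F AND T AND T = false.
(3) no prior violation — fails.
So Overall is not satisfied (F OR F OR F).

No — unlawful.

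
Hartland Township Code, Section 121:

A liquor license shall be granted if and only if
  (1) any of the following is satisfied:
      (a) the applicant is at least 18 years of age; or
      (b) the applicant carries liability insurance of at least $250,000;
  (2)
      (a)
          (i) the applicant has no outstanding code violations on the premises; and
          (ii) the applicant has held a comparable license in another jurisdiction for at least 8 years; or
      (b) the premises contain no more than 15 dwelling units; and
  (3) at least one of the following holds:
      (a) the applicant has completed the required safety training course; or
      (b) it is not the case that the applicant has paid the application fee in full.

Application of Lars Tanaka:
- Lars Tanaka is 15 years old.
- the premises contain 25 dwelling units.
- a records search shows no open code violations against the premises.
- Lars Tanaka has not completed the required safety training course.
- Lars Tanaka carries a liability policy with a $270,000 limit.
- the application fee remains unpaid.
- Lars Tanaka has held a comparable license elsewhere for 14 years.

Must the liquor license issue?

Yes — granted.

(a) age ≥ 18 — not met.
(b) insurance ≥ $250,000 — holds.
(1) = F OR T = true.
(i) no code violations — holds.
(ii) prior license ≥ 8 yr — satisfied.
(a): T AND T → true.
(b) ≤ 15 units — not satisfied.
(2) = T OR F = true.
(a) safety training — not met.
(b) not (fee paid) — holds.
So (3) is satisfied (F OR T).
So Overall is satisfied (T AND T AND T).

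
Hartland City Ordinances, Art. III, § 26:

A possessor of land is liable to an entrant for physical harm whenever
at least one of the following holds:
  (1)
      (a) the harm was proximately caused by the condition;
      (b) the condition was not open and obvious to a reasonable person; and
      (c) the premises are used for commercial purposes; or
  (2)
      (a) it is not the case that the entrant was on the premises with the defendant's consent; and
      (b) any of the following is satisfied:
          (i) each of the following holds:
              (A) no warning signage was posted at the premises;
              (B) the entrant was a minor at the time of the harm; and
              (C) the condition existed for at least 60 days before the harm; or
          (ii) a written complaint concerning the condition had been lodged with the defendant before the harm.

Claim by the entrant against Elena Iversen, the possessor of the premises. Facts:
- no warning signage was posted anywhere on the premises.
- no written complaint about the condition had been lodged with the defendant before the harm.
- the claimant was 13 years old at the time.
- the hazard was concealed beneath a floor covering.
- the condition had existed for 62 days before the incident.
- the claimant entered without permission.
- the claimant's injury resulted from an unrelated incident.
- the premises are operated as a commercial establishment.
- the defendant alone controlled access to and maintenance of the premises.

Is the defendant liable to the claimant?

Yes — liable.

(a) proximate cause — not met.
(b) not open/obvious — met.
(c) commercial use — holds.
(1) = F AND T AND T = false.
(a) not (consent to enter) — holds.
(A) no signage posted — holds.
(B) entrant a minor — satisfied.
(C) condition ≥60 days old — holds.
(i) = T AND T AND T = true.
(ii) complaint lodged — fails.
(b) = T OR F = true.
So (2) is satisfied (T AND T).
So Overall is satisfied (F OR T).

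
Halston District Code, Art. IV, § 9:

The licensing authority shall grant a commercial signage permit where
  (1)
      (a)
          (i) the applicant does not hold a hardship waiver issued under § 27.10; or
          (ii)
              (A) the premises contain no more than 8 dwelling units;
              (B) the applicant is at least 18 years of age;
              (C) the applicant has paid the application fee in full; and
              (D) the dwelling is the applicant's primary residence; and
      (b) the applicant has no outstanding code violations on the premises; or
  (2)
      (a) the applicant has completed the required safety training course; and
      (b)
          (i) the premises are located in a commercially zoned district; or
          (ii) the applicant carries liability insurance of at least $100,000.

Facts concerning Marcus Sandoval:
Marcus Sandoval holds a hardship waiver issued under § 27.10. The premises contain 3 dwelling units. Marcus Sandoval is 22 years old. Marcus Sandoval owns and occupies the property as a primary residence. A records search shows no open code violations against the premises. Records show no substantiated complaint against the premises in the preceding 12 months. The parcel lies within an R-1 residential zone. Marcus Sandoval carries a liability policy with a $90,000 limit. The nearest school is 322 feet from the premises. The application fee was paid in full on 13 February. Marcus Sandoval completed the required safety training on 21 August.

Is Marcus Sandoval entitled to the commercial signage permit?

Yes — granted.

(i) not (hardship waiver) — not met.
(A) ≤ 8 units — satisfied.
(B) age ≥ 18 — holds.
(C) fee paid — met.
(D) primary residence — met.
So (ii) is satisfied (T AND T AND T AND T).
(a): F OR T → true.
(b) no code violations — holds.
(1): T AND T → true.
(a) safety training — holds.
(i) commercially zoned — not met.
(ii) insurance ≥ $100,000 — not satisfied.
(b) = F OR F = false.
(2): T AND F → false.
Overall = T OR F = true.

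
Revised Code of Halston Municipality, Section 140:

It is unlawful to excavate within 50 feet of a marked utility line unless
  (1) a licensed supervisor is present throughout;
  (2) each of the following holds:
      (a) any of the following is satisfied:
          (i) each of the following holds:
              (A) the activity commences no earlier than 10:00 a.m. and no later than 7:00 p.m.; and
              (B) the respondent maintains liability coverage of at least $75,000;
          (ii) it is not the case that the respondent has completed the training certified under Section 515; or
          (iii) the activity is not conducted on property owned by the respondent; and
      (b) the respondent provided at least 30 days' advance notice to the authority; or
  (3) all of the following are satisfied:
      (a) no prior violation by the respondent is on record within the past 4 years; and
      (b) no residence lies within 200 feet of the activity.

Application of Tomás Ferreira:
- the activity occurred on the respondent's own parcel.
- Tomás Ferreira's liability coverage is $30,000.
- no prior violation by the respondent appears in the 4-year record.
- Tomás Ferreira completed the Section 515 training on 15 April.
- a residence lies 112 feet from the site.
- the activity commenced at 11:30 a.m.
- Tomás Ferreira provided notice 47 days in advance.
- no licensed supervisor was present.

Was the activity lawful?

(1) supervisor present — fails.
(A) start within hours — met.
(B) coverage ≥ $75,000 — not met.
(i): T AND F → false.
(ii) not (training certified) — not satisfied.
(iii) not (own property) — not satisfied.
(a): F OR F OR F → false.
(b) ≥30 days' notice — satisfied.
So (2) is not satisfied (F AND T).
(a) no prior violation — met.
(b) no residence in 200 ft — not met.
So (3) is not satisfied (T AND F).
Overall: F OR F OR F → false.

No — unlawful.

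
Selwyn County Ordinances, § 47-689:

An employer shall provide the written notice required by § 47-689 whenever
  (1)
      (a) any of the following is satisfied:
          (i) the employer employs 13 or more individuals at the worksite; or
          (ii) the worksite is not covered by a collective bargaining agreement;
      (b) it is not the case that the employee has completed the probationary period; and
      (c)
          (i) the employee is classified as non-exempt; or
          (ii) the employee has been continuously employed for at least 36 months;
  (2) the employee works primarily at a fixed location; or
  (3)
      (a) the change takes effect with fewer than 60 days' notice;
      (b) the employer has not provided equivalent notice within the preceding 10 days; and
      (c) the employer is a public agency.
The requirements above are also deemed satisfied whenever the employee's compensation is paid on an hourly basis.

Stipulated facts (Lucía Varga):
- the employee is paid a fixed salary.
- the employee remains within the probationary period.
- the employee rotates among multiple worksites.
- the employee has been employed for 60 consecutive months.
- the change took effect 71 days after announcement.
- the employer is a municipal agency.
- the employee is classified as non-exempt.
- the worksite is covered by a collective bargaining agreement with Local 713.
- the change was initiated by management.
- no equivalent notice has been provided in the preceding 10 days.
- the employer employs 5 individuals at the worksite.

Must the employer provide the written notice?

No — not required.

(i) ≥ 13 at site — not satisfied.
(ii) no CBA — not met.
(a) = F OR F = false.
(b) not (past probation) — satisfied.
(i) non-exempt — holds.
(ii) tenure ≥ 36 mo. — satisfied.
So (c) is satisfied (T OR T).
So (1) is not satisfied (F AND T AND T).
(2) fixed location — not satisfied.
(a) < 60 days' notice — not met.
(b) no recent notice — satisfied.
(c) public agency — holds.
(3) = F AND T AND T = false.
Overall = F OR F OR F = false.
Exception (hourly-paid) — not satisfied.
Result: main false OR exception false → false.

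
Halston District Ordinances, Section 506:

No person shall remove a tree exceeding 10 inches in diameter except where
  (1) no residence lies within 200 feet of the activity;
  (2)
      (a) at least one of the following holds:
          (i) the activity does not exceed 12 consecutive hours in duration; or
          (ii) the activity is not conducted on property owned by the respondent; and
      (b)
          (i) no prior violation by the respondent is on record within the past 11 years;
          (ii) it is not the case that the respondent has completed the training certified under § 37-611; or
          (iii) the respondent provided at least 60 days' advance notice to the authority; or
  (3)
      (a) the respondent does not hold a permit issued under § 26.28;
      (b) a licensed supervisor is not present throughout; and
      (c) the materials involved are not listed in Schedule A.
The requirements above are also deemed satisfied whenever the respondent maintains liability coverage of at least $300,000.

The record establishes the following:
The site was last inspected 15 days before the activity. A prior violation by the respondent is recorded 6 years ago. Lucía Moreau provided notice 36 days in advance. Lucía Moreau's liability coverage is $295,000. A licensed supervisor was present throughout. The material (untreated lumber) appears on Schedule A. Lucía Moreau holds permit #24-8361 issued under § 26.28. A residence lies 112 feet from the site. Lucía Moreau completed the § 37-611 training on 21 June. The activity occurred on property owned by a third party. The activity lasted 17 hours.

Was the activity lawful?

No — unlawful.

(1) no residence in 200 ft — not satisfied.
(i) ≤ 12 hrs duration — not satisfied.
(ii) not (own property) — holds.
(a) = F OR T = true.
(i) no prior violation — not met.
(ii) not (training certified) — not met.
(iii) ≥60 days' notice — not met.
(b) = F OR F OR F = false.
So (2) is not satisfied (T AND F).
(a) not (holds permit) — fails.
(b) not (supervisor present) — not met.
(c) not (Schedule A material) — fails.
(3) = F AND F AND F = false.
Overall = F OR F OR F = false.
Exception (coverage ≥ $300,000) — not satisfied.
Result: main false OR exception false → false.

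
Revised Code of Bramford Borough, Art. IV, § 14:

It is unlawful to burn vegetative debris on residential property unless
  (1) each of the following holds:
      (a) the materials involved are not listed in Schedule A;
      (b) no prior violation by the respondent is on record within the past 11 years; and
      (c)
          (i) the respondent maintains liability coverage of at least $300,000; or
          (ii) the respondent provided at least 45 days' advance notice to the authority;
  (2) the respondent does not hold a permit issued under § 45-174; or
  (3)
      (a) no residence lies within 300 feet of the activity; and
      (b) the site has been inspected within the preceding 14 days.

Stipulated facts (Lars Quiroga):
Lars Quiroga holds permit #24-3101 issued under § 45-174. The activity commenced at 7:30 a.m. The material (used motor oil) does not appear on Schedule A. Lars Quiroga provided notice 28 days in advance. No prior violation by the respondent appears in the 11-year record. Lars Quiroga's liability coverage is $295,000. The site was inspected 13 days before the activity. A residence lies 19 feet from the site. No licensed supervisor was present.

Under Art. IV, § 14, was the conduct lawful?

No — unlawful.

(a) not (Schedule A material) — holds.
(b) no prior violation — holds.
(i) coverage ≥ $300,000 — not met.
(ii) ≥45 days' notice — not satisfied.
(c): F OR F → false.
So (1) is not satisfied (T AND T AND F).
(2) not (holds permit) — fails.
(a) no residence in 300 ft — not satisfied.
(b) site inspected — satisfied.
(3): F AND T → false.
Overall = F OR F OR F = false.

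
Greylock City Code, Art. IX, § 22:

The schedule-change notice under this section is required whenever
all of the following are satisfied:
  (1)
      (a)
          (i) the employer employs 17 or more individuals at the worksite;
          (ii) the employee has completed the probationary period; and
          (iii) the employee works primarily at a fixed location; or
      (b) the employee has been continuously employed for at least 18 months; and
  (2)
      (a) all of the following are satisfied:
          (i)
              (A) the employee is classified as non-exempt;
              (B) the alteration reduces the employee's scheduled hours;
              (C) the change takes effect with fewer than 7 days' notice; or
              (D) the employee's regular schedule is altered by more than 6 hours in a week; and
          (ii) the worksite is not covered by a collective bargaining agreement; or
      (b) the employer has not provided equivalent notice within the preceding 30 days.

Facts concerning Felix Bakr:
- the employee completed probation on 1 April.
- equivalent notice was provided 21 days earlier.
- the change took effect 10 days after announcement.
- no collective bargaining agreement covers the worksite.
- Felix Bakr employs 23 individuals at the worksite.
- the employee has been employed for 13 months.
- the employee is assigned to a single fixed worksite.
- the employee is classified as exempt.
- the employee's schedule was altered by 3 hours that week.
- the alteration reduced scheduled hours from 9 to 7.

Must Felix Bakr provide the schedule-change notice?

(i) ≥ 17 at site — satisfied.
(ii) past probation — holds.
(iii) fixed location — satisfied.
(a) = T AND T AND T = true.
(b) tenure ≥ 18 mo. — fails.
(1) = T OR F = true.
(A) non-exempt — not met.
(B) hours reduced — met.
(C) < 7 days' notice — not satisfied.
(D) schedule shift > 6h — not met.
(i): F OR T OR F OR F → true.
(ii) no CBA — satisfied.
So (a) is satisfied (T AND T).
(b) no recent notice — not satisfied.
So (2) is satisfied (T OR F).
Overall = T AND T = true.

Yes — required.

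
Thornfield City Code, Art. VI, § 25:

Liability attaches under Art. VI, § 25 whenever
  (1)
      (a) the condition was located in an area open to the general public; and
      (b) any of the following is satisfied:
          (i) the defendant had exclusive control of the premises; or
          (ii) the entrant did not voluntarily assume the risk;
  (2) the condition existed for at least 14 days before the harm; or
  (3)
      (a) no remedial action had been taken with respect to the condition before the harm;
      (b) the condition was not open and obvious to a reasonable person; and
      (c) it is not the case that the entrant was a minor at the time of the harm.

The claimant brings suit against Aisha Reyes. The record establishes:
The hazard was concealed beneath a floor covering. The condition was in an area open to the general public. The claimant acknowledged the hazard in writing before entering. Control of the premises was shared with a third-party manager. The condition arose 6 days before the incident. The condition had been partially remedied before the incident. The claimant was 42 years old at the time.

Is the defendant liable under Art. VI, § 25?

No — not liable.

(a) public area — holds.
(i) exclusive control — fails.
(ii) no assumed risk — not satisfied.
So (b) is not satisfied (F OR F).
(1): T AND F → false.
(2) condition ≥14 days old — fails.
(a) no remedial action — fails.
(b) not open/obvious — met.
(c) not (entrant a minor) — holds.
(3) = F AND T AND T = false.
Overall = F OR F OR F = false.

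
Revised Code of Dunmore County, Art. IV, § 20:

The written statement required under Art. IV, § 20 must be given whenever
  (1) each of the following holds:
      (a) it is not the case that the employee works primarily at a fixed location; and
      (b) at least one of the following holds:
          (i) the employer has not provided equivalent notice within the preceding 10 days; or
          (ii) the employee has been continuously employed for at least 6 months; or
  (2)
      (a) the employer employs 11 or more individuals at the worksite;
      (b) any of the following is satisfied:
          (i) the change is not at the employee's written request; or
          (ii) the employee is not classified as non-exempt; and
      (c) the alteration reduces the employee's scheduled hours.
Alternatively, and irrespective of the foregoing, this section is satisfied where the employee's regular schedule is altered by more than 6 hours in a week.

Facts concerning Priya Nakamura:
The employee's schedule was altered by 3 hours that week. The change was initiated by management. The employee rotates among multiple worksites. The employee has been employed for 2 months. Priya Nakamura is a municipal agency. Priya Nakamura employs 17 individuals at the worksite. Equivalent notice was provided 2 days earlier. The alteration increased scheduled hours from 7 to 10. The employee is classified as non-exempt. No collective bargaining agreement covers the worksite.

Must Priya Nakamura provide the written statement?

(a) not (fixed location) — met.
(i) no recent notice — not satisfied.
(ii) tenure ≥ 6 mo. — not satisfied.
(b) = F OR F = false.
So (1) is not satisfied (T AND F).
(a) ≥ 11 at site — holds.
(i) not employee-requested — holds.
(ii) not (non-exempt) — not satisfied.
(b) = T OR F = true.
(c) hours reduced — not satisfied.
(2) = T AND T AND F = false.
Overall: F OR F → false.
Exception (schedule shift > 6h) — not satisfied.
Result: main false OR exception false → false.

No — not required.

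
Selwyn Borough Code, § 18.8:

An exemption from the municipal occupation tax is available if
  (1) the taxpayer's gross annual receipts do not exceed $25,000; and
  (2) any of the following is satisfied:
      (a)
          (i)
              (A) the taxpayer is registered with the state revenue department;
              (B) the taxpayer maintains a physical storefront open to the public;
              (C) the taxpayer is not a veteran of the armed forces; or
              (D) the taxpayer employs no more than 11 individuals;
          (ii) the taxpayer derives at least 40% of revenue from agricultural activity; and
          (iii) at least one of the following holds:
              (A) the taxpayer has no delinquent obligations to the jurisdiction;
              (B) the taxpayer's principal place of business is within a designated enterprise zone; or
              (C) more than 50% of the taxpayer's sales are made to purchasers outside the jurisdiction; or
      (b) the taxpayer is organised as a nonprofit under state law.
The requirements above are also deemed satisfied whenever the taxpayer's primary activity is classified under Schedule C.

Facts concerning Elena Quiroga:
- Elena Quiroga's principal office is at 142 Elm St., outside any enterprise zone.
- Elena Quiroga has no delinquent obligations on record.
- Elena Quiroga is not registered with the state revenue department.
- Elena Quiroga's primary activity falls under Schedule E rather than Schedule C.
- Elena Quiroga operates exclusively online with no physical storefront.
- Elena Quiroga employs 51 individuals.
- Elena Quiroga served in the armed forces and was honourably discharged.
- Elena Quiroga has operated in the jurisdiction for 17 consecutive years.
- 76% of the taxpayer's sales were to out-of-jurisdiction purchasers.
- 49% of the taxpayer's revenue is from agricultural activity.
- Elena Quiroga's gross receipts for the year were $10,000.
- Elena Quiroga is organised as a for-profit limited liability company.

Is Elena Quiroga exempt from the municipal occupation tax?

No — not exempt.

(1) receipts ≤ $25,000 — holds.
(A) state-registered — not satisfied.
(B) has storefront — not satisfied.
(C) not (veteran) — not met.
(D) ≤ 11 employees — fails.
(i) = F OR F OR F OR F = false.
(ii) ≥40% agricultural — satisfied.
(A) no delinquency — holds.
(B) in enterprise zone — not satisfied.
(C) >50% out-of-jur. sales — satisfied.
So (iii) is satisfied (T OR F OR T).
(a): F AND T AND T → false.
(b) nonprofit — not satisfied.
So (2) is not satisfied (F OR F).
Overall = T AND F = false.
Exception (Schedule C activity) — not satisfied.
Result: main false OR exception false → false.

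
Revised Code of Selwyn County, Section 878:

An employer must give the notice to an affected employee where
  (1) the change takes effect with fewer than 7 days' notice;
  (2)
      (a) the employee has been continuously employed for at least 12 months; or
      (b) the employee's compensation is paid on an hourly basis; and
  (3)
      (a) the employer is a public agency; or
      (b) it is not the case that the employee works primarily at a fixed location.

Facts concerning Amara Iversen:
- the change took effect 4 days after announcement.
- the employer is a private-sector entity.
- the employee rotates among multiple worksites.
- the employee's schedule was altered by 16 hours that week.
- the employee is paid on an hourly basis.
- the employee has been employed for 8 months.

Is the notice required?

(1) < 7 days' notice — satisfied.
(a) tenure ≥ 12 mo. — not met.
(b) hourly-paid — holds.
(2) = F OR T = true.
(a) public agency — not met.
(b) not (fixed location) — met.
(3): F OR T → true.
Overall = T AND T AND T = true.

Yes — required.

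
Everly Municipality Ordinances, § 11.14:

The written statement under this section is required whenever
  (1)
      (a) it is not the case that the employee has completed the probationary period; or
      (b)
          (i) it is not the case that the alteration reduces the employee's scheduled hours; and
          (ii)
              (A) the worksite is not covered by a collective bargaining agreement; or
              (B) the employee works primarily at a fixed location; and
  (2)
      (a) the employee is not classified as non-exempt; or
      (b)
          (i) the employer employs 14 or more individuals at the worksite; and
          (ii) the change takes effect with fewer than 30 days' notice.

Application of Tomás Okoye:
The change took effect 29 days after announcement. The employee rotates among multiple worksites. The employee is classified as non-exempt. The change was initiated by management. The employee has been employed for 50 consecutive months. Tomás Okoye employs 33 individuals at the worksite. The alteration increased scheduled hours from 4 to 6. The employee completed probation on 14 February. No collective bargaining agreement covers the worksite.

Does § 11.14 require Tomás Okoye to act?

Yes — required.

(a) not (past probation) — not satisfied.
(i) not (hours reduced) — met.
(A) no CBA — met.
(B) fixed location — not satisfied.
(ii) = T OR F = true.
(b): T AND T → true.
(1) = F OR T = true.
(a) not (non-exempt) — not met.
(i) ≥ 14 at site — satisfied.
(ii) < 30 days' notice — met.
So (b) is satisfied (T AND T).
So (2) is satisfied (F OR T).
Overall = T AND T = true.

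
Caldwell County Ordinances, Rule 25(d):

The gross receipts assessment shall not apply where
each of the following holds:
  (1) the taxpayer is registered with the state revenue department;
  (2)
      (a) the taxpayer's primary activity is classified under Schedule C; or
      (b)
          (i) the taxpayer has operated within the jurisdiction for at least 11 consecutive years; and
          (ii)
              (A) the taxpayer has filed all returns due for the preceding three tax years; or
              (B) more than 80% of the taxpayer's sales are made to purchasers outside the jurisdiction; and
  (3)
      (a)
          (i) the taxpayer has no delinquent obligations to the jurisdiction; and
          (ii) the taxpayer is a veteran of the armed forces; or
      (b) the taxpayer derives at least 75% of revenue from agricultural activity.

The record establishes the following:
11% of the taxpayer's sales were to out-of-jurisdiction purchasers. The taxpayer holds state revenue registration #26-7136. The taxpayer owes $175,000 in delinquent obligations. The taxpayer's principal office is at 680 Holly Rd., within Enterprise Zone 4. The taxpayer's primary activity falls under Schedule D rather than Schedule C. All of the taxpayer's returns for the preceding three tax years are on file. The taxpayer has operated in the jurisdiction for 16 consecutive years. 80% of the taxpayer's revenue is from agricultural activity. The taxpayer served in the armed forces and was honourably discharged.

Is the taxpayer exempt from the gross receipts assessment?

(1) state-registered — holds.
(a) Schedule C activity — not met.
(i) ≥ 11 yrs in jurisdiction — satisfied.
(A) returns current — met.
(B) >80% out-of-jur. sales — not met.
So (ii) is satisfied (T OR F).
So (b) is satisfied (T AND T).
So (2) is satisfied (F OR T).
(i) no delinquency — fails.
(ii) veteran — satisfied.
(a) = F AND T = false.
(b) ≥75% agricultural — met.
(3): F OR T → true.
Overall = T AND T AND T = true.

Yes — exempt.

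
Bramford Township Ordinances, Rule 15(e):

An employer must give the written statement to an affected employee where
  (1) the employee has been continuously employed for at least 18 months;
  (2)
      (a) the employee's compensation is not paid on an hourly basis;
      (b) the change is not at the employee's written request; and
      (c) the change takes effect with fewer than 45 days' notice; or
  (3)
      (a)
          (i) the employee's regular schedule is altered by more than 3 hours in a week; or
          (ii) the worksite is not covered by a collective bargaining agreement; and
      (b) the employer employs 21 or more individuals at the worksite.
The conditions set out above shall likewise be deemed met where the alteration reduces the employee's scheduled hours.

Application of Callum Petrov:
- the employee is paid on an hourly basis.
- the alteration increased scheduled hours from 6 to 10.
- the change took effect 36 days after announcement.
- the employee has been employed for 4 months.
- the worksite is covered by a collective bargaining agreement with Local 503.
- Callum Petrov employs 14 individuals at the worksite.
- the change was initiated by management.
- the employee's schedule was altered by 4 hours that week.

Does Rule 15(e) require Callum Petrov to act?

No — not required.

(1) tenure ≥ 18 mo. — not met.
(a) not (hourly-paid) — fails.
(b) not employee-requested — met.
(c) < 45 days' notice — met.
(2) = F AND T AND T = false.
(i) schedule shift > 3h — holds.
(ii) no CBA — not met.
(a): T OR F → true.
(b) ≥ 21 at site — fails.
(3): T AND F → false.
So Overall is not satisfied (F OR F OR F).
Exception (hours reduced) — not satisfied.
Result: main false OR exception false → false.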